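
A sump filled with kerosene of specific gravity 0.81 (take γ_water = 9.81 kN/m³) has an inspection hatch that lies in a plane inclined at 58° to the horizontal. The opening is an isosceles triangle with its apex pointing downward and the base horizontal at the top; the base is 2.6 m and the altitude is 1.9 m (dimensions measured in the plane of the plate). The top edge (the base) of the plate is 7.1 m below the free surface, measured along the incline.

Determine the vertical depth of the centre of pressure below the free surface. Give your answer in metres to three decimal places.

h_p = 6.580 m

γ = 0.81 × 9.81 = 7.9461 kN/m³.
Let θ = 58° be the plate's angle to the horizontal; measure y along the incline from where the plane meets the free surface. Vertical depth h = y·sinθ with sinθ = 0.848048.
With the apex down, the centroid sits h/3 = 1.9/3 = 0.633333 m below the base (the top edge), so y_c = 7.1 + 0.633333 = 7.73333 m and h_c = 7.73333 × 0.848048 = 6.55824 m.
A = ½ × 2.6 × 1.9 = 2.47 m².
Resultant F = γ·h_c·A = 7.9461 × 6.55824 × 2.47 = 128.718 kN.
I_c = b·h³/36 = 2.6 × 1.9³/36 = 0.495372 m⁴.
Centre of pressure: y_p = y_c + I_c/(y_c·A) = 7.73333 + 0.495372/(7.73333 × 2.47) = 7.73333 + 0.0259339 = 7.75926 m along the plane.
Vertically, h_p = y_p·sinθ = 7.75926 × 0.848048 = 6.58022 m.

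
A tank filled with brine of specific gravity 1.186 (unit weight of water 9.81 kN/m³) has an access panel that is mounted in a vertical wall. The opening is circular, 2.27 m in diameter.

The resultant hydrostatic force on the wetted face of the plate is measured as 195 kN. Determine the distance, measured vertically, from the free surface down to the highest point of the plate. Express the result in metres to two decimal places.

d_top ≈ 3.01 m

γ = 1.186 × 9.81 = 11.63466 kN/m³.
A = π(1.135)² = 4.04708 m².
From F = γ·h_c·A, the centroid depth is h_c = 195/(11.63466 × 4.04708) = 4.14132 m.
The centroid is at the centre, 1.135 m below the top of the plate, so the highest point sits at h_top = 4.14132 − 1.135 = 3.00632 m below the surface.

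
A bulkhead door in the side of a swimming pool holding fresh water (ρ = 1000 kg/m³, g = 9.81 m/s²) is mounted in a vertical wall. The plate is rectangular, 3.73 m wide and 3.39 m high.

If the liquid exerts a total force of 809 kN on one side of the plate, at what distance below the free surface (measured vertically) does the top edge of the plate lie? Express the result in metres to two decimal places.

d_top ≈ 4.83 m

γ = ρg = 1000 × 9.81 = 9810 N/m³ = 9.81 kN/m³.
A = 3.73 × 3.39 = 12.6447 m².
From F = γ·h_c·A, the centroid depth is h_c = 809/(9.81 × 12.6447) = 6.52185 m.
The centroid lies 3.39/2 = 1.695 m below the top edge, so the top edge sits at h_top = 6.52185 − 1.695 = 4.82685 m below the surface.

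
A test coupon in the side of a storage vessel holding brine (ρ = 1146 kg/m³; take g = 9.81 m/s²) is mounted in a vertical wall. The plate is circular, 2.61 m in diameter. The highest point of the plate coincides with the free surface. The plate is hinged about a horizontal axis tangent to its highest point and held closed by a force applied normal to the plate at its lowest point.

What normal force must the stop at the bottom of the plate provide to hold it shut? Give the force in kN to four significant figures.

P ≈ 49.06 kN

γ = ρg = 1146 × 9.81 / 1000 = 11.24226 kN/m³.
The centroid is at the centre, 1.305 m below the top of the plate, so the centroid depth is h_c = 1.305 m.
A = π(1.305)² = 5.35021 m².
Resultant F = γ·h_c·A = 11.24226 × 1.305 × 5.35021 = 78.4937 kN.
I_c = πr⁴/4 = π × 1.305⁴/4 = 2.27789 m⁴.
Centre of pressure: y_p = y_c + I_c/(y_c·A) = 1.305 + 2.27789/(1.305 × 5.35021) = 1.305 + 0.326251 = 1.63125 m along the plane.
The resultant acts 1.305 + 0.326251 = 1.63125 m (along the plate) below the hinge at the top edge, so the moment about the hinge is M = F × 1.63125 = 78.4937 × 1.63125 = 128.043 kN·m.
A normal force at the bottom, 2.61 m from the hinge, must supply this moment: P = 128.043/2.61 = 49.0586 kN.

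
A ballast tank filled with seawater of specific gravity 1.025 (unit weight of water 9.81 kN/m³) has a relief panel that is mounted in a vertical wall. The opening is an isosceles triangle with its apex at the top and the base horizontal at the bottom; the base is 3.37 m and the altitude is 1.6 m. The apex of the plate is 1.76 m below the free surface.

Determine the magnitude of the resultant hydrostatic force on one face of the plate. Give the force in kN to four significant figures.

γ = 1.025 × 9.81 = 10.05525 kN/m³.
With the apex up, the centroid sits 2h/3 = 2 × 1.6/3 = 1.06667 m below the apex, so the centroid depth is h_c = 1.76 + 1.06667 = 2.82667 m.
A = ½ × 3.37 × 1.6 = 2.696 m².
Resultant F = γ·h_c·A = 10.05525 × 2.82667 × 2.696 = 76.6281 kN.

F ≈ 76.63 kN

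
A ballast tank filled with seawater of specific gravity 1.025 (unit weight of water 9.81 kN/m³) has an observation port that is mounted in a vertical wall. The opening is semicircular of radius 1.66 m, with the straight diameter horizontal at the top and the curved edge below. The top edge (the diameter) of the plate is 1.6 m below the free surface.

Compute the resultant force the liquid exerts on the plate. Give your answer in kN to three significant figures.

γ = 1.025 × 9.81 = 10.05525 kN/m³.
The centroid of a semicircle lies 4r/(3π) = 0.704526 m from the diameter, here below the top edge, so the centroid depth is h_c = 1.6 + 0.704526 = 2.30453 m.
A = πr²/2 = π × 1.66²/2 = 4.32849 m².
Resultant F = γ·h_c·A = 10.05525 × 2.30453 × 4.32849 = 100.302 kN.

F ≈ 100 kN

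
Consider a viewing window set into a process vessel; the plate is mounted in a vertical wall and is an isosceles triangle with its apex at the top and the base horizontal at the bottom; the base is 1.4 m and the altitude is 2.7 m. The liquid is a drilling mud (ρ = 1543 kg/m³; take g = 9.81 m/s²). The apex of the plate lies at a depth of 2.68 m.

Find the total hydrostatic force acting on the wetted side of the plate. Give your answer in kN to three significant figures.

F ≈ 128 kN

γ = ρg = 1543 × 9.81 / 1000 = 15.13683 kN/m³.
With the apex up, the centroid sits 2h/3 = 2 × 2.7/3 = 1.8 m below the apex, so the centroid depth is h_c = 2.68 + 1.8 = 4.48 m.
A = ½ × 1.4 × 2.7 = 1.89 m².
Resultant F = γ·h_c·A = 15.13683 × 4.48 × 1.89 = 128.167 kN.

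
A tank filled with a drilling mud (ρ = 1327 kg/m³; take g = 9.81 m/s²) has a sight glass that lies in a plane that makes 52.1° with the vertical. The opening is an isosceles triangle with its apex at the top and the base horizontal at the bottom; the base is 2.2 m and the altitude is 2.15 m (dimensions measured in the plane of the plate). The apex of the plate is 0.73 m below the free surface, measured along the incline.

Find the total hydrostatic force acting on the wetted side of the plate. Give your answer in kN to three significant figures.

F ≈ 40.9 kN

γ = ρg = 1327 × 9.81 / 1000 = 13.01787 kN/m³.
The plate makes 52.1° with the vertical, i.e. θ = 90° − 52.1° = 37.9° to the horizontal. Measuring y along the incline from the free-surface line, vertical depth h = y·sinθ with sinθ = 0.614285.
With the apex up, the centroid sits 2h/3 = 2 × 2.15/3 = 1.43333 m below the apex, so y_c = 0.73 + 1.43333 = 2.16333 m and h_c = 2.16333 × 0.614285 = 1.3289 m.
A = ½ × 2.2 × 2.15 = 2.365 m².
Resultant F = γ·h_c·A = 13.01787 × 1.3289 × 2.365 = 40.9132 kN.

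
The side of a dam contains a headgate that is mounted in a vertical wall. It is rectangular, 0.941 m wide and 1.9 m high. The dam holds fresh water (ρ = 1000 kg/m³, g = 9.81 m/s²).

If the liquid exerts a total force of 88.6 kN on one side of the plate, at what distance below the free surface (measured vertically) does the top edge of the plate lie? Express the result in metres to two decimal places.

d_top ≈ 4.10 m

γ = ρg = 1000 × 9.81 = 9810 N/m³ = 9.81 kN/m³.
A = 0.941 × 1.9 = 1.7879 m².
From F = γ·h_c·A, the centroid depth is h_c = 88.6/(9.81 × 1.7879) = 5.05151 m.
The centroid lies 1.9/2 = 0.95 m below the top edge, so the top edge sits at h_top = 5.05151 − 0.95 = 4.10151 m below the surface.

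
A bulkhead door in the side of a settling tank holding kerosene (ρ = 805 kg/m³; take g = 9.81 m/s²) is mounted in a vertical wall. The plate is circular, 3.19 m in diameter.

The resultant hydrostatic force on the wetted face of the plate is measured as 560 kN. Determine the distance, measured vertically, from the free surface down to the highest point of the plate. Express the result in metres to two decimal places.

d_top ≈ 7.28 m

γ = ρg = 805 × 9.81 / 1000 = 7.89705 kN/m³.
A = π(1.595)² = 7.99229 m².
From F = γ·h_c·A, the centroid depth is h_c = 560/(7.89705 × 7.99229) = 8.87262 m.
The centroid is at the centre, 1.595 m below the top of the plate, so the highest point sits at h_top = 8.87262 − 1.595 = 7.27762 m below the surface.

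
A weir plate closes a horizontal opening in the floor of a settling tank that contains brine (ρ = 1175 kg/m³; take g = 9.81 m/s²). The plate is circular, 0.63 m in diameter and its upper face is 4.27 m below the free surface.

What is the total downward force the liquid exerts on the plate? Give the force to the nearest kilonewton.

γ = ρg = 1175 × 9.81 / 1000 = 11.52675 kN/m³.
The plate is horizontal, so pressure is uniform at p = γ·h = 11.52675 × 4.27 = 49.2192 kN/m².
A = π(0.315)² = 0.311725 m².
F = p·A = 49.2192 × 0.311725 = 15.3429 kN.

F ≈ 15 kN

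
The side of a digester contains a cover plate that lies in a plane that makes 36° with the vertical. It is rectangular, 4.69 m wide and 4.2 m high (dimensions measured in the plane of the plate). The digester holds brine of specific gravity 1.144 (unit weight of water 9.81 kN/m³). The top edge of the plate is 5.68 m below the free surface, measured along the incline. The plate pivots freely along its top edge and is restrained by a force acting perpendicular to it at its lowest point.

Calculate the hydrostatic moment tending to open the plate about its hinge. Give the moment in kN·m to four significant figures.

M ≈ 3185 kN·m

γ = 1.144 × 9.81 = 11.22264 kN/m³.
The plate makes 36° with the vertical, i.e. θ = 90° − 36° = 54° to the horizontal. Measuring y along the incline from the free-surface line, vertical depth h = y·sinθ with sinθ = 0.809017.
The centroid lies 4.2/2 = 2.1 m below the top edge, so y_c = 5.68 + 2.1 = 7.78 m and h_c = 7.78 × 0.809017 = 6.29415 m.
A = 4.69 × 4.2 = 19.698 m².
Resultant F = γ·h_c·A = 11.22264 × 6.29415 × 19.698 = 1391.41 kN.
I_c = b·h³/12 = 4.69 × 4.2³/12 = 28.9561 m⁴.
Centre of pressure: y_p = y_c + I_c/(y_c·A) = 7.78 + 28.9561/(7.78 × 19.698) = 7.78 + 0.188946 = 7.96895 m along the plane.
The resultant acts 2.1 + 0.188946 = 2.28895 m (along the plate) below the hinge at the top edge, so the moment about the hinge is M = F × 2.28895 = 1391.41 × 2.28895 = 3184.87 kN·m.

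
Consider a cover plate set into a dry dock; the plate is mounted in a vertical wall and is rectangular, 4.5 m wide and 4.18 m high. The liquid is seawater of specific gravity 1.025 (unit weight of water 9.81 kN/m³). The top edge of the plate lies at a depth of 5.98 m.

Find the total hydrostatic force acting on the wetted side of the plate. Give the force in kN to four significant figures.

γ = 1.025 × 9.81 = 10.05525 kN/m³.
The centroid lies 4.18/2 = 2.09 m below the top edge, so the centroid depth is h_c = 5.98 + 2.09 = 8.07 m.
A = 4.5 × 4.18 = 18.81 m².
Resultant F = γ·h_c·A = 10.05525 × 8.07 × 18.81 = 1526.35 kN.

F ≈ 1526 kN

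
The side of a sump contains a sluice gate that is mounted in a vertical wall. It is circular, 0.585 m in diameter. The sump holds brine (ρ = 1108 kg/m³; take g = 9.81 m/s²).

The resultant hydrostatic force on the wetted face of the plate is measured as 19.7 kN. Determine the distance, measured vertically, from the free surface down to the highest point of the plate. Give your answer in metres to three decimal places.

d_top ≈ 6.451 m

γ = ρg = 1108 × 9.81 / 1000 = 10.86948 kN/m³.
A = π(0.2925)² = 0.268783 m².
From F = γ·h_c·A, the centroid depth is h_c = 19.7/(10.86948 × 0.268783) = 6.74304 m.
The centroid is at the centre, 0.2925 m below the top of the plate, so the highest point sits at h_top = 6.74304 − 0.2925 = 6.45054 m below the surface.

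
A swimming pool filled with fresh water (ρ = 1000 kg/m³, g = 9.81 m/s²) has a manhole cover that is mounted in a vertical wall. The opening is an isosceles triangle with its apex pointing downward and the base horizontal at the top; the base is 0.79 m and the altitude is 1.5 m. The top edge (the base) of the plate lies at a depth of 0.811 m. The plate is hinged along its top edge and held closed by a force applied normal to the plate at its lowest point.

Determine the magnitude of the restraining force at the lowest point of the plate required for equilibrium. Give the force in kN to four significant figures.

P ≈ 3.024 kN

γ = ρg = 1000 × 9.81 = 9810 N/m³ = 9.81 kN/m³.
With the apex down, the centroid sits h/3 = 1.5/3 = 0.5 m below the base (the top edge), so the centroid depth is h_c = 0.811 + 0.5 = 1.311 m.
A = ½ × 0.79 × 1.5 = 0.5925 m².
Resultant F = γ·h_c·A = 9.81 × 1.311 × 0.5925 = 7.62009 kN.
I_c = b·h³/36 = 0.79 × 1.5³/36 = 0.0740625 m⁴.
Centre of pressure: y_p = y_c + I_c/(y_c·A) = 1.311 + 0.0740625/(1.311 × 0.5925) = 1.311 + 0.0953471 = 1.40635 m along the plane.
The resultant acts 0.5 + 0.0953471 = 0.595347 m (along the plate) below the hinge at the top edge, so the moment about the hinge is M = F × 0.595347 = 7.62009 × 0.595347 = 4.5366 kN·m.
A normal force at the bottom, 1.5 m from the hinge, must supply this moment: P = 4.5366/1.5 = 3.0244 kN.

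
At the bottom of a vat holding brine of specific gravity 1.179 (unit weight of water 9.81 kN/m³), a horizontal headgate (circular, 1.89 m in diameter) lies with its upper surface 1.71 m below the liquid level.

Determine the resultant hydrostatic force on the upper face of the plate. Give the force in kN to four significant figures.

F ≈ 55.49 kN

γ = 1.179 × 9.81 = 11.56599 kN/m³.
The plate is horizontal, so pressure is uniform at p = γ·h = 11.56599 × 1.71 = 19.7778 kN/m².
A = π(0.945)² = 2.80552 m².
F = p·A = 19.7778 × 2.80552 = 55.487 kN.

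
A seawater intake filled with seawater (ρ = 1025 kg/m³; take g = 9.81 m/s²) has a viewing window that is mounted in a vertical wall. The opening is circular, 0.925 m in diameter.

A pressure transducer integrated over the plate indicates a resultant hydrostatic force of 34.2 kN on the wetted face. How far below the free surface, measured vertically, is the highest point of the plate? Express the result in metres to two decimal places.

γ = ρg = 1025 × 9.81 / 1000 = 10.05525 kN/m³.
A = π(0.4625)² = 0.672006 m².
From F = γ·h_c·A, the centroid depth is h_c = 34.2/(10.05525 × 0.672006) = 5.06128 m.
The centroid is at the centre, 0.4625 m below the top of the plate, so the highest point sits at h_top = 5.06128 − 0.4625 = 4.59878 m below the surface.

d_top ≈ 4.60 m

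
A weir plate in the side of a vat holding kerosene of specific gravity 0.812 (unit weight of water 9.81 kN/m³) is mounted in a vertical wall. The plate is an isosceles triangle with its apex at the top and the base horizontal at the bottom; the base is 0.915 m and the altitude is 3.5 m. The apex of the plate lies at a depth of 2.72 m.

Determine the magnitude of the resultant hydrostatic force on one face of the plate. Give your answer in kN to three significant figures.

γ = 0.812 × 9.81 = 7.96572 kN/m³.
With the apex up, the centroid sits 2h/3 = 2 × 3.5/3 = 2.33333 m below the apex, so the centroid depth is h_c = 2.72 + 2.33333 = 5.05333 m.
A = ½ × 0.915 × 3.5 = 1.60125 m².
Resultant F = γ·h_c·A = 7.96572 × 5.05333 × 1.60125 = 64.4558 kN.

F ≈ 64.5 kN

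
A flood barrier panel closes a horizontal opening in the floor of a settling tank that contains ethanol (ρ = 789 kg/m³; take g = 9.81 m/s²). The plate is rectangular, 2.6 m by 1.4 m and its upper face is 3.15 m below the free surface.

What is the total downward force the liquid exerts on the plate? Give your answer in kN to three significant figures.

γ = ρg = 789 × 9.81 / 1000 = 7.74009 kN/m³.
The plate is horizontal, so pressure is uniform at p = γ·h = 7.74009 × 3.15 = 24.3813 kN/m².
A = 2.6 × 1.4 = 3.64 m².
F = p·A = 24.3813 × 3.64 = 88.7479 kN.

F ≈ 88.7 kN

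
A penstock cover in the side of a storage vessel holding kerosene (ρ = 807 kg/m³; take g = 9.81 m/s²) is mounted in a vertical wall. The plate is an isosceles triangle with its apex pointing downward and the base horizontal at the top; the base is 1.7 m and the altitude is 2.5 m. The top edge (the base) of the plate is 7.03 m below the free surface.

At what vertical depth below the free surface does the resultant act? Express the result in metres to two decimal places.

h_p = 7.91 m

γ = ρg = 807 × 9.81 / 1000 = 7.91667 kN/m³.
With the apex down, the centroid sits h/3 = 2.5/3 = 0.833333 m below the base (the top edge), so the centroid depth is h_c = 7.03 + 0.833333 = 7.86333 m.
A = ½ × 1.7 × 2.5 = 2.125 m².
Resultant F = γ·h_c·A = 7.91667 × 7.86333 × 2.125 = 132.284 kN.
I_c = b·h³/36 = 1.7 × 2.5³/36 = 0.737847 m⁴.
Centre of pressure: y_p = y_c + I_c/(y_c·A) = 7.86333 + 0.737847/(7.86333 × 2.125) = 7.86333 + 0.0441571 = 7.90749 m along the plane.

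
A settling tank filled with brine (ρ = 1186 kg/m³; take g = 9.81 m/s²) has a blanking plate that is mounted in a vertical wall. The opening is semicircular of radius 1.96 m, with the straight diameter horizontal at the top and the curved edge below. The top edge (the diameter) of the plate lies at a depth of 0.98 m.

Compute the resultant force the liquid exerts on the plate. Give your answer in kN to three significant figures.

F ≈ 127 kN

γ = ρg = 1186 × 9.81 / 1000 = 11.63466 kN/m³.
The centroid of a semicircle lies 4r/(3π) = 0.83185 m from the diameter, here below the top edge, so the centroid depth is h_c = 0.98 + 0.83185 = 1.81185 m.
A = πr²/2 = π × 1.96²/2 = 6.03437 m².
Resultant F = γ·h_c·A = 11.63466 × 1.81185 × 6.03437 = 127.206 kN.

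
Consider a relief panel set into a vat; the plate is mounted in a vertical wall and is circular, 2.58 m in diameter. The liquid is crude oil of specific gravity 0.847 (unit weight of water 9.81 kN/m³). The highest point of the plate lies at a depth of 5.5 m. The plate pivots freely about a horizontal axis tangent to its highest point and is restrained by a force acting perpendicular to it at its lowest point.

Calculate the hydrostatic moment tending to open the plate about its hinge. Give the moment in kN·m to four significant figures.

γ = 0.847 × 9.81 = 8.30907 kN/m³.
The centroid is at the centre, 1.29 m below the top of the plate, so the centroid depth is h_c = 5.5 + 1.29 = 6.79 m.
A = π(1.29)² = 5.22792 m².
Resultant F = γ·h_c·A = 8.30907 × 6.79 × 5.22792 = 294.952 kN.
I_c = πr⁴/4 = π × 1.29⁴/4 = 2.17495 m⁴.
Centre of pressure: y_p = y_c + I_c/(y_c·A) = 6.79 + 2.17495/(6.79 × 5.22792) = 6.79 + 0.0612704 = 6.85127 m along the plane.
The resultant acts 1.29 + 0.0612704 = 1.35127 m (along the plate) below the hinge at the top edge, so the moment about the hinge is M = F × 1.35127 = 294.952 × 1.35127 = 398.56 kN·m.

M ≈ 398.6 kN·m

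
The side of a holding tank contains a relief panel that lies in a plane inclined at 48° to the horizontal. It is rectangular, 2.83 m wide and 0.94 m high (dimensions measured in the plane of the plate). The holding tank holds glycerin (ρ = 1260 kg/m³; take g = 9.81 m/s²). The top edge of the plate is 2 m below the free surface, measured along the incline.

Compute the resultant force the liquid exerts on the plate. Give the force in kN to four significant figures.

F ≈ 60.36 kN

γ = ρg = 1260 × 9.81 / 1000 = 12.3606 kN/m³.
Let θ = 48° be the plate's angle to the horizontal; measure y along the incline from where the plane meets the free surface. Vertical depth h = y·sinθ with sinθ = 0.743145.
The centroid lies 0.94/2 = 0.47 m below the top edge, so y_c = 2 + 0.47 = 2.47 m and h_c = 2.47 × 0.743145 = 1.83557 m.
A = 2.83 × 0.94 = 2.6602 m².
Resultant F = γ·h_c·A = 12.3606 × 1.83557 × 2.6602 = 60.3566 kN.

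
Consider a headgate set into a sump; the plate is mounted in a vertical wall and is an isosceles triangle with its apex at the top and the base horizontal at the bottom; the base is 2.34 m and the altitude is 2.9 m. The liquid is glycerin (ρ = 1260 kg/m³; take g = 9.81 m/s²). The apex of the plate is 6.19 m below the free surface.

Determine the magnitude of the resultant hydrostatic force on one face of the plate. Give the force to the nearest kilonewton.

F ≈ 341 kN

γ = ρg = 1260 × 9.81 / 1000 = 12.3606 kN/m³.
With the apex up, the centroid sits 2h/3 = 2 × 2.9/3 = 1.93333 m below the apex, so the centroid depth is h_c = 6.19 + 1.93333 = 8.12333 m.
A = ½ × 2.34 × 2.9 = 3.393 m².
Resultant F = γ·h_c·A = 12.3606 × 8.12333 × 3.393 = 340.689 kN.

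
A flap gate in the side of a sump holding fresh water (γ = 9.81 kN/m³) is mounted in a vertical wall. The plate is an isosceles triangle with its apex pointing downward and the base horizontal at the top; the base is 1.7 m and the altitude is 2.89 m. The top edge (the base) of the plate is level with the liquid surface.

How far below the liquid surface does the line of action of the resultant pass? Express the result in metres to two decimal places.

h_p = 1.45 m

γ = 9.81 kN/m³.
With the apex down, the centroid sits h/3 = 2.89/3 = 0.963333 m below the base (the top edge), so the centroid depth is h_c = 0.963333 m.
A = ½ × 1.7 × 2.89 = 2.4565 m².
Resultant F = γ·h_c·A = 9.81 × 0.963333 × 2.4565 = 23.2147 kN.
I_c = b·h³/36 = 1.7 × 2.89³/36 = 1.13983 m⁴.
Centre of pressure: y_p = y_c + I_c/(y_c·A) = 0.963333 + 1.13983/(0.963333 × 2.4565) = 0.963333 + 0.481667 = 1.445 m along the plane.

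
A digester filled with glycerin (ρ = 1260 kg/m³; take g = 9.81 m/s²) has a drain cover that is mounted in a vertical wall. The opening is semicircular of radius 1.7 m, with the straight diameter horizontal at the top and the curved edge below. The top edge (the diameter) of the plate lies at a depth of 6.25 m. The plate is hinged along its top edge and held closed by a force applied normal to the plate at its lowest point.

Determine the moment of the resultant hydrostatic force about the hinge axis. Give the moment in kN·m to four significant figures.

γ = ρg = 1260 × 9.81 / 1000 = 12.3606 kN/m³.
The centroid of a semicircle lies 4r/(3π) = 0.721502 m from the diameter, here below the top edge, so the centroid depth is h_c = 6.25 + 0.721502 = 6.9715 m.
A = πr²/2 = π × 1.7²/2 = 4.5396 m².
Resultant F = γ·h_c·A = 12.3606 × 6.9715 × 4.5396 = 391.186 kN.
I_c = (π/8 − 8/(9π))·r⁴ = 0.109757 × 1.7⁴ = 0.916701 m⁴.
Centre of pressure: y_p = y_c + I_c/(y_c·A) = 6.9715 + 0.916701/(6.9715 × 4.5396) = 6.9715 + 0.0289657 = 7.00047 m along the plane.
The resultant acts 0.721502 + 0.0289657 = 0.750468 m (along the plate) below the hinge at the top edge, so the moment about the hinge is M = F × 0.750468 = 391.186 × 0.750468 = 293.573 kN·m.

M ≈ 293.6 kN·m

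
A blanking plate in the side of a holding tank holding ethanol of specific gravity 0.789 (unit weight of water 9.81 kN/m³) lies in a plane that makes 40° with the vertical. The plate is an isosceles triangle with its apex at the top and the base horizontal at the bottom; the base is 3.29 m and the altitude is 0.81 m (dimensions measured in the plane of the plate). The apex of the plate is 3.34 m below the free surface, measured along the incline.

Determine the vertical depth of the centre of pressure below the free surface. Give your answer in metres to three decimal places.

γ = 0.789 × 9.81 = 7.74009 kN/m³.
The plate makes 40° with the vertical, i.e. θ = 90° − 40° = 50° to the horizontal. Measuring y along the incline from the free-surface line, vertical depth h = y·sinθ with sinθ = 0.766044.
With the apex up, the centroid sits 2h/3 = 2 × 0.81/3 = 0.54 m below the apex, so y_c = 3.34 + 0.54 = 3.88 m and h_c = 3.88 × 0.766044 = 2.97225 m.
A = ½ × 3.29 × 0.81 = 1.33245 m².
Resultant F = γ·h_c·A = 7.74009 × 2.97225 × 1.33245 = 30.6537 kN.
I_c = b·h³/36 = 3.29 × 0.81³/36 = 0.0485678 m⁴.
Centre of pressure: y_p = y_c + I_c/(y_c·A) = 3.88 + 0.0485678/(3.88 × 1.33245) = 3.88 + 0.00939433 = 3.88939 m along the plane.
Vertically, h_p = y_p·sinθ = 3.88939 × 0.766044 = 2.97944 m.

h_p = 2.979 m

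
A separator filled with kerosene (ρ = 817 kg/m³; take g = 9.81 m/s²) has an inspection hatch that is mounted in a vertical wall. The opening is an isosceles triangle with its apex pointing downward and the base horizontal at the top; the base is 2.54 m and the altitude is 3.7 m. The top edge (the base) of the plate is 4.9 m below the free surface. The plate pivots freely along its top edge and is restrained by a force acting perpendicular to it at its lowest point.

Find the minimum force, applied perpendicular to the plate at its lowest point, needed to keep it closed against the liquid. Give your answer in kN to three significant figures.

P ≈ 84.7 kN

γ = ρg = 817 × 9.81 / 1000 = 8.01477 kN/m³.
With the apex down, the centroid sits h/3 = 3.7/3 = 1.23333 m below the base (the top edge), so the centroid depth is h_c = 4.9 + 1.23333 = 6.13333 m.
A = ½ × 2.54 × 3.7 = 4.699 m².
Resultant F = γ·h_c·A = 8.01477 × 6.13333 × 4.699 = 230.99 kN.
I_c = b·h³/36 = 2.54 × 3.7³/36 = 3.57385 m⁴.
Centre of pressure: y_p = y_c + I_c/(y_c·A) = 6.13333 + 3.57385/(6.13333 × 4.699) = 6.13333 + 0.124004 = 6.25733 m along the plane.
The resultant acts 1.23333 + 0.124004 = 1.35733 m (along the plate) below the hinge at the top edge, so the moment about the hinge is M = F × 1.35733 = 230.99 × 1.35733 = 313.53 kN·m.
A normal force at the bottom, 3.7 m from the hinge, must supply this moment: P = 313.53/3.7 = 84.7378 kN.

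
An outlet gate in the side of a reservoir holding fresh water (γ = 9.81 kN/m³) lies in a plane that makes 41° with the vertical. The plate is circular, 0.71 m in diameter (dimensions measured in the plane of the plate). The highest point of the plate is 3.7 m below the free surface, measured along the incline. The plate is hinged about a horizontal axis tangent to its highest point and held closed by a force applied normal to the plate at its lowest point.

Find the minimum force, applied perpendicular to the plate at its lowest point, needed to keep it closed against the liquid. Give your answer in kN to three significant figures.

P ≈ 6.07 kN

γ = 9.81 kN/m³.
The plate makes 41° with the vertical, i.e. θ = 90° − 41° = 49° to the horizontal. Measuring y along the incline from the free-surface line, vertical depth h = y·sinθ with sinθ = 0.754710.
The centroid is at the centre, 0.355 m below the top of the plate, so y_c = 3.7 + 0.355 = 4.055 m and h_c = 4.055 × 0.754710 = 3.06035 m.
A = π(0.355)² = 0.395919 m².
Resultant F = γ·h_c·A = 9.81 × 3.06035 × 0.395919 = 11.8863 kN.
I_c = πr⁴/4 = π × 0.355⁴/4 = 0.0124739 m⁴.
Centre of pressure: y_p = y_c + I_c/(y_c·A) = 4.055 + 0.0124739/(4.055 × 0.395919) = 4.055 + 0.00776971 = 4.06277 m along the plane.
The resultant acts 0.355 + 0.00776971 = 0.36277 m (along the plate) below the hinge at the top edge, so the moment about the hinge is M = F × 0.36277 = 11.8863 × 0.36277 = 4.31199 kN·m.
A normal force at the bottom, 0.71 m from the hinge, must supply this moment: P = 4.31199/0.71 = 6.07323 kN.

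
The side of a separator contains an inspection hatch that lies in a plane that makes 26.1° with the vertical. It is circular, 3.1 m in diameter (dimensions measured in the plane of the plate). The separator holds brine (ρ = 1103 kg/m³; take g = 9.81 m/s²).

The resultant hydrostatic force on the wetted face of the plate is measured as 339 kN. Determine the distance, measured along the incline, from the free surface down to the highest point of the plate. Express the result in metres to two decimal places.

γ = ρg = 1103 × 9.81 / 1000 = 10.82043 kN/m³.
A = π(1.55)² = 7.54768 m².
From F = γ·h_c·A, the centroid depth is h_c = 339/(10.82043 × 7.54768) = 4.15089 m.
The plate makes 26.1° with the vertical, i.e. θ = 90° − 26.1° = 63.9° to the horizontal. Measuring y along the incline from the free-surface line, vertical depth h = y·sinθ with sinθ = 0.898028.
Along the incline, y_c = h_c/sinθ = 4.15089/0.898028 = 4.62223 m.
The centroid is at the centre, 1.55 m below the top of the plate, so the highest point sits at y_top = 4.62223 − 1.55 = 3.07223 m along the incline.

y_top ≈ 3.07 m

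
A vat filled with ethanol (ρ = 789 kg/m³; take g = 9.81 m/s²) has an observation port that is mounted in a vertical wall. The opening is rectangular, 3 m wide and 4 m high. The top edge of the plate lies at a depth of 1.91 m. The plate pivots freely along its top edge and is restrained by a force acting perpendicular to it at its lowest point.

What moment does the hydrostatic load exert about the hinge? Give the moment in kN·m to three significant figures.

M ≈ 850 kN·m

γ = ρg = 789 × 9.81 / 1000 = 7.74009 kN/m³.
The centroid lies 4/2 = 2 m below the top edge, so the centroid depth is h_c = 1.91 + 2 = 3.91 m.
A = 3 × 4 = 12 m².
Resultant F = γ·h_c·A = 7.74009 × 3.91 × 12 = 363.165 kN.
I_c = b·h³/12 = 3 × 4³/12 = 16 m⁴.
Centre of pressure: y_p = y_c + I_c/(y_c·A) = 3.91 + 16/(3.91 × 12) = 3.91 + 0.341006 = 4.25101 m along the plane.
The resultant acts 2 + 0.341006 = 2.34101 m (along the plate) below the hinge at the top edge, so the moment about the hinge is M = F × 2.34101 = 363.165 × 2.34101 = 850.173 kN·m.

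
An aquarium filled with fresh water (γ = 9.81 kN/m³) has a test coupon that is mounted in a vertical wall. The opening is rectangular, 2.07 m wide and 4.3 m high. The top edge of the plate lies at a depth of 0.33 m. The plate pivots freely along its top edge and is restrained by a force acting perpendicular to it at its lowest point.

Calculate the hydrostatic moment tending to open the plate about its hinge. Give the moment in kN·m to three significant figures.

M ≈ 600 kN·m

γ = 9.81 kN/m³.
The centroid lies 4.3/2 = 2.15 m below the top edge, so the centroid depth is h_c = 0.33 + 2.15 = 2.48 m.
A = 2.07 × 4.3 = 8.901 m².
Resultant F = γ·h_c·A = 9.81 × 2.48 × 8.901 = 216.551 kN.
I_c = b·h³/12 = 2.07 × 4.3³/12 = 13.715 m⁴.
Centre of pressure: y_p = y_c + I_c/(y_c·A) = 2.48 + 13.715/(2.48 × 8.901) = 2.48 + 0.621306 = 3.10131 m along the plane.
The resultant acts 2.15 + 0.621306 = 2.77131 m (along the plate) below the hinge at the top edge, so the moment about the hinge is M = F × 2.77131 = 216.551 × 2.77131 = 600.13 kN·m.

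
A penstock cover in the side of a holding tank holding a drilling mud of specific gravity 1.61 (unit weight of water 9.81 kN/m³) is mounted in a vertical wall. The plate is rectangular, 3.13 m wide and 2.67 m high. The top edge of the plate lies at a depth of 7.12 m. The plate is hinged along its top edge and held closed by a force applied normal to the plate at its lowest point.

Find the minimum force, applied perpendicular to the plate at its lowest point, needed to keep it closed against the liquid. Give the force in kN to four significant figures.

P ≈ 587.4 kN

γ = 1.61 × 9.81 = 15.7941 kN/m³.
The centroid lies 2.67/2 = 1.335 m below the top edge, so the centroid depth is h_c = 7.12 + 1.335 = 8.455 m.
A = 3.13 × 2.67 = 8.3571 m².
Resultant F = γ·h_c·A = 15.7941 × 8.455 × 8.3571 = 1116 kN.
I_c = b·h³/12 = 3.13 × 2.67³/12 = 4.96474 m⁴.
Centre of pressure: y_p = y_c + I_c/(y_c·A) = 8.455 + 4.96474/(8.455 × 8.3571) = 8.455 + 0.0702631 = 8.52526 m along the plane.
The resultant acts 1.335 + 0.0702631 = 1.40526 m (along the plate) below the hinge at the top edge, so the moment about the hinge is M = F × 1.40526 = 1116 × 1.40526 = 1568.27 kN·m.
A normal force at the bottom, 2.67 m from the hinge, must supply this moment: P = 1568.27/2.67 = 587.367 kN.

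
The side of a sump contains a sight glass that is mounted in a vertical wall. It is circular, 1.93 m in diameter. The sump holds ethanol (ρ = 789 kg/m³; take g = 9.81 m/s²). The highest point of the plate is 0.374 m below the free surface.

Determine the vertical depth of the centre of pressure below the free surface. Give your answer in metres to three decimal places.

γ = ρg = 789 × 9.81 / 1000 = 7.74009 kN/m³.
The centroid is at the centre, 0.965 m below the top of the plate, so the centroid depth is h_c = 0.374 + 0.965 = 1.339 m.
A = π(0.965)² = 2.92553 m².
Resultant F = γ·h_c·A = 7.74009 × 1.339 × 2.92553 = 30.3201 kN.
I_c = πr⁴/4 = π × 0.965⁴/4 = 0.681082 m⁴.
Centre of pressure: y_p = y_c + I_c/(y_c·A) = 1.339 + 0.681082/(1.339 × 2.92553) = 1.339 + 0.173866 = 1.51287 m along the plane.

h_p = 1.513 m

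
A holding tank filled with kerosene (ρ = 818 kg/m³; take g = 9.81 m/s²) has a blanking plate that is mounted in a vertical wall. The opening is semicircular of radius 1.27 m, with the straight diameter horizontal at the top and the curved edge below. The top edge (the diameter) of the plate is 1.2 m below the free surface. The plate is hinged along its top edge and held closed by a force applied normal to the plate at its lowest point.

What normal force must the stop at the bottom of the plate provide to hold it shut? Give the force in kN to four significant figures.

P ≈ 16.81 kN

γ = ρg = 818 × 9.81 / 1000 = 8.02458 kN/m³.
The centroid of a semicircle lies 4r/(3π) = 0.539005 m from the diameter, here below the top edge, so the centroid depth is h_c = 1.2 + 0.539005 = 1.739 m.
A = πr²/2 = π × 1.27²/2 = 2.53354 m².
Resultant F = γ·h_c·A = 8.02458 × 1.739 × 2.53354 = 35.3549 kN.
I_c = (π/8 − 8/(9π))·r⁴ = 0.109757 × 1.27⁴ = 0.285527 m⁴.
Centre of pressure: y_p = y_c + I_c/(y_c·A) = 1.739 + 0.285527/(1.739 × 2.53354) = 1.739 + 0.0648067 = 1.80381 m along the plane.
The resultant acts 0.539005 + 0.0648067 = 0.603812 m (along the plate) below the hinge at the top edge, so the moment about the hinge is M = F × 0.603812 = 35.3549 × 0.603812 = 21.3477 kN·m.
A normal force at the bottom, 1.27 m from the hinge, must supply this moment: P = 21.3477/1.27 = 16.8092 kN.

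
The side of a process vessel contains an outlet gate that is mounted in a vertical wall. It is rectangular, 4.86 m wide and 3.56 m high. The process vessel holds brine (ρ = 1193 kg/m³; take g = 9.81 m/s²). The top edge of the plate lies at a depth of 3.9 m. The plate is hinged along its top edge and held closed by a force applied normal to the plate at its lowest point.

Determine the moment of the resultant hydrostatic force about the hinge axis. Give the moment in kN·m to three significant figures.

γ = ρg = 1193 × 9.81 / 1000 = 11.70333 kN/m³.
The centroid lies 3.56/2 = 1.78 m below the top edge, so the centroid depth is h_c = 3.9 + 1.78 = 5.68 m.
A = 4.86 × 3.56 = 17.3016 m².
Resultant F = γ·h_c·A = 11.70333 × 5.68 × 17.3016 = 1150.12 kN.
I_c = b·h³/12 = 4.86 × 3.56³/12 = 18.2728 m⁴.
Centre of pressure: y_p = y_c + I_c/(y_c·A) = 5.68 + 18.2728/(5.68 × 17.3016) = 5.68 + 0.185939 = 5.86594 m along the plane.
The resultant acts 1.78 + 0.185939 = 1.96594 m (along the plate) below the hinge at the top edge, so the moment about the hinge is M = F × 1.96594 = 1150.12 × 1.96594 = 2261.07 kN·m.

M ≈ 2260 kN·m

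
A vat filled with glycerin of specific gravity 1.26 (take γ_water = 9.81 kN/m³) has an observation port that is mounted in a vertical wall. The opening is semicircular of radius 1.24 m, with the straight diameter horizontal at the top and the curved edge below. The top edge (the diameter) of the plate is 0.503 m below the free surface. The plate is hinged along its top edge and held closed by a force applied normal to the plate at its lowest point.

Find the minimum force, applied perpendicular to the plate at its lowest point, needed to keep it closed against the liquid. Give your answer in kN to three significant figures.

γ = 1.26 × 9.81 = 12.3606 kN/m³.
The centroid of a semicircle lies 4r/(3π) = 0.526272 m from the diameter, here below the top edge, so the centroid depth is h_c = 0.503 + 0.526272 = 1.02927 m.
A = πr²/2 = π × 1.24²/2 = 2.41526 m².
Resultant F = γ·h_c·A = 12.3606 × 1.02927 × 2.41526 = 30.7279 kN.
I_c = (π/8 − 8/(9π))·r⁴ = 0.109757 × 1.24⁴ = 0.259489 m⁴.
Centre of pressure: y_p = y_c + I_c/(y_c·A) = 1.02927 + 0.259489/(1.02927 × 2.41526) = 1.02927 + 0.104382 = 1.13365 m along the plane.
The resultant acts 0.526272 + 0.104382 = 0.630654 m (along the plate) below the hinge at the top edge, so the moment about the hinge is M = F × 0.630654 = 30.7279 × 0.630654 = 19.3787 kN·m.
A normal force at the bottom, 1.24 m from the hinge, must supply this moment: P = 19.3787/1.24 = 15.628 kN.

P ≈ 15.6 kN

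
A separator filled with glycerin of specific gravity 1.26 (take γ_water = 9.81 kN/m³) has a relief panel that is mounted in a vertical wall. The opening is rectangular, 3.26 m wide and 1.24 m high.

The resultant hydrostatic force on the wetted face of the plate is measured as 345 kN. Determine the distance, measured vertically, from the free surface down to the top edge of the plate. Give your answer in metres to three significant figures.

d_top ≈ 6.28 m

γ = 1.26 × 9.81 = 12.3606 kN/m³.
A = 3.26 × 1.24 = 4.0424 m².
From F = γ·h_c·A, the centroid depth is h_c = 345/(12.3606 × 4.0424) = 6.90463 m.
The centroid lies 1.24/2 = 0.62 m below the top edge, so the top edge sits at h_top = 6.90463 − 0.62 = 6.28463 m below the surface.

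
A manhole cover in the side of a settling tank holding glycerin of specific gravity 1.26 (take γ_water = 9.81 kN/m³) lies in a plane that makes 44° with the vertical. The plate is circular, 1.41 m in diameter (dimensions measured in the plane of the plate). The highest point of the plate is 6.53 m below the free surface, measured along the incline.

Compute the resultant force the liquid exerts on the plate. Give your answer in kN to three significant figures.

F ≈ 100 kN

γ = 1.26 × 9.81 = 12.3606 kN/m³.
The plate makes 44° with the vertical, i.e. θ = 90° − 44° = 46° to the horizontal. Measuring y along the incline from the free-surface line, vertical depth h = y·sinθ with sinθ = 0.719340.
The centroid is at the centre, 0.705 m below the top of the plate, so y_c = 6.53 + 0.705 = 7.235 m and h_c = 7.235 × 0.719340 = 5.20442 m.
A = π(0.705)² = 1.56145 m².
Resultant F = γ·h_c·A = 12.3606 × 5.20442 × 1.56145 = 100.448 kN.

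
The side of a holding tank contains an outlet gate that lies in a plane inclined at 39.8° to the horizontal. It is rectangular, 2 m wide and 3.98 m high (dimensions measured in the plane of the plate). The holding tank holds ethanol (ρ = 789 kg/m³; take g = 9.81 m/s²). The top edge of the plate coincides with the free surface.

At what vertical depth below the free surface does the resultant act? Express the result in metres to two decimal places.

h_p = 1.70 m

γ = ρg = 789 × 9.81 / 1000 = 7.74009 kN/m³.
Let θ = 39.8° be the plate's angle to the horizontal; measure y along the incline from where the plane meets the free surface. Vertical depth h = y·sinθ with sinθ = 0.640110.
The centroid lies 3.98/2 = 1.99 m below the top edge, so y_c = 1.99 m and h_c = 1.99 × 0.640110 = 1.27382 m.
A = 2 × 3.98 = 7.96 m².
Resultant F = γ·h_c·A = 7.74009 × 1.27382 × 7.96 = 78.4815 kN.
I_c = b·h³/12 = 2 × 3.98³/12 = 10.5075 m⁴.
Centre of pressure: y_p = y_c + I_c/(y_c·A) = 1.99 + 10.5075/(1.99 × 7.96) = 1.99 + 0.663336 = 2.65334 m along the plane.
Vertically, h_p = y_p·sinθ = 2.65334 × 0.640110 = 1.69843 m.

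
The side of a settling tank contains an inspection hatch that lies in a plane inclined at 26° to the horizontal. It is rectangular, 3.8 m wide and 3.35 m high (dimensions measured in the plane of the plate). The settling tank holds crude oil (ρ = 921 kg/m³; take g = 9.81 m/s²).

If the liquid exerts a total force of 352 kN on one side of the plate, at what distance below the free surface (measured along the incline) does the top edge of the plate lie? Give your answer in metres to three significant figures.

y_top ≈ 5.31 m

γ = ρg = 921 × 9.81 / 1000 = 9.03501 kN/m³.
A = 3.8 × 3.35 = 12.73 m².
From F = γ·h_c·A, the centroid depth is h_c = 352/(9.03501 × 12.73) = 3.06045 m.
Let θ = 26° be the plate's angle to the horizontal; measure y along the incline from where the plane meets the free surface. Vertical depth h = y·sinθ with sinθ = 0.438371.
Along the incline, y_c = h_c/sinθ = 3.06045/0.438371 = 6.98142 m.
The centroid lies 3.35/2 = 1.675 m below the top edge, so the top edge sits at y_top = 6.98142 − 1.675 = 5.30642 m along the incline.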